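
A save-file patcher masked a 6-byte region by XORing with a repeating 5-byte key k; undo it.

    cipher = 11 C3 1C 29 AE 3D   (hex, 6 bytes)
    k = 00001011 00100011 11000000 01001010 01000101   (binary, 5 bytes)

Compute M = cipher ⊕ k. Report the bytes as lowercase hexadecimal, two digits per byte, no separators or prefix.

1ae0dc63eb36

The 5-byte key repeats, so the effective keystream is 0b 23 c0 4a 45 0b.
byte 0:  17 ^  11 =  26
byte 1: 195 ^  35 = 224
byte 2:  28 ^ 192 = 220
byte 3:  41 ^  74 =  99
byte 4: 174 ^  69 = 235
byte 5:  61 ^  11 =  54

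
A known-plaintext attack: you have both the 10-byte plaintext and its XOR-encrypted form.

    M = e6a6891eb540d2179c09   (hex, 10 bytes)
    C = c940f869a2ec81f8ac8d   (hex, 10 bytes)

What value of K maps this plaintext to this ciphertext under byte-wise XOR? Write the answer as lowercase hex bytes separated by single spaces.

Since C = M ⊕ K, XORing both sides with M gives K = M ⊕ C.
230 ^ 201 =  47
166 ^  64 = 230
137 ^ 248 = 113
 30 ^ 105 = 119
181 ^ 162 =  23
 64 ^ 236 = 172
210 ^ 129 =  83
 23 ^ 248 = 239
156 ^ 172 =  48
  9 ^ 141 = 132

2f e6 71 77 17 ac 53 ef 30 84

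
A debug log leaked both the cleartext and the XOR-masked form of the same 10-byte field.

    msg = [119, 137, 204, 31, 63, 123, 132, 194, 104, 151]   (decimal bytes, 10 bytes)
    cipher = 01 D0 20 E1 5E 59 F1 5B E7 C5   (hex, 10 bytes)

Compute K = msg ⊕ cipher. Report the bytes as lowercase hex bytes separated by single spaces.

Since cipher = msg ⊕ K, XORing both sides with msg gives K = msg ⊕ cipher.
77 xor 01 = 76
89 xor d0 = 59
cc xor 20 = ec
1f xor e1 = fe
3f xor 5e = 61
7b xor 59 = 22
84 xor f1 = 75
c2 xor 5b = 99
68 xor e7 = 8f
97 xor c5 = 52

76 59 ec fe 61 22 75 99 8f 52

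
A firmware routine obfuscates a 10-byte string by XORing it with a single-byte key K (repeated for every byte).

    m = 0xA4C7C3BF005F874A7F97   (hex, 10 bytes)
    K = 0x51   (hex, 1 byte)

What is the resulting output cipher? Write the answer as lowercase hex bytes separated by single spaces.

f5 96 92 ee 51 0e d6 1b 2e c6

The 1-byte key repeats, so the effective keystream is 51 51 51 51 51 51 51 51 51 51.
byte 0: a4 XOR 51 = f5
byte 1: c7 XOR 51 = 96
byte 2: c3 XOR 51 = 92
byte 3: bf XOR 51 = ee
byte 4: 00 XOR 51 = 51
byte 5: 5f XOR 51 = 0e
byte 6: 87 XOR 51 = d6
byte 7: 4a XOR 51 = 1b
byte 8: 7f XOR 51 = 2e
byte 9: 97 XOR 51 = c6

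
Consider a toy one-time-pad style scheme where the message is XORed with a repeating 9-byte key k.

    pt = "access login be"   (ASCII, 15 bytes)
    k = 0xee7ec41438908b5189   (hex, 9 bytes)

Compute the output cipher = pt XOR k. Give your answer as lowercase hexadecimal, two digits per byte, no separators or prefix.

The 9-byte key repeats, so the effective keystream is ee 7e c4 14 38 90 8b 51 89 ee 7e c4 14 38 90.
byte 0: 61 xor ee = 8f
byte 1: 63 xor 7e = 1d
byte 2: 63 xor c4 = a7
byte 3: 65 xor 14 = 71
byte 4: 73 xor 38 = 4b
byte 5: 73 xor 90 = e3
byte 6: 20 xor 8b = ab
byte 7: 6c xor 51 = 3d
byte 8: 6f xor 89 = e6
byte 9: 67 xor ee = 89
byte 10: 69 xor 7e = 17
byte 11: 6e xor c4 = aa
byte 12: 20 xor 14 = 34
byte 13: 62 xor 38 = 5a
byte 14: 65 xor 90 = f5

8f1da7714be3ab3de68917aa345af5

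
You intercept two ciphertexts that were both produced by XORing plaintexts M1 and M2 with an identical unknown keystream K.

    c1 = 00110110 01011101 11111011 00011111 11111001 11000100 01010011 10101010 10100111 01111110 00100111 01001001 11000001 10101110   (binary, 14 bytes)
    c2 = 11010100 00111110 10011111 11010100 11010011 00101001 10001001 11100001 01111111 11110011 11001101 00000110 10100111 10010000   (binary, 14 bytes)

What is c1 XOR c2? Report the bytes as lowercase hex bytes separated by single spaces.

e2 63 64 cb 2a ed da 4b d8 8d ea 4f 66 3e

c1 ⊕ c2 = (M1 ⊕ K) ⊕ (M2 ⊕ K) = M1 ⊕ M2 — the shared key cancels under XOR.
36 ⊕ d4 = e2
5d ⊕ 3e = 63
fb ⊕ 9f = 64
1f ⊕ d4 = cb
f9 ⊕ d3 = 2a
c4 ⊕ 29 = ed
53 ⊕ 89 = da
aa ⊕ e1 = 4b
a7 ⊕ 7f = d8
7e ⊕ f3 = 8d
27 ⊕ cd = ea
49 ⊕ 06 = 4f
c1 ⊕ a7 = 66
ae ⊕ 90 = 3e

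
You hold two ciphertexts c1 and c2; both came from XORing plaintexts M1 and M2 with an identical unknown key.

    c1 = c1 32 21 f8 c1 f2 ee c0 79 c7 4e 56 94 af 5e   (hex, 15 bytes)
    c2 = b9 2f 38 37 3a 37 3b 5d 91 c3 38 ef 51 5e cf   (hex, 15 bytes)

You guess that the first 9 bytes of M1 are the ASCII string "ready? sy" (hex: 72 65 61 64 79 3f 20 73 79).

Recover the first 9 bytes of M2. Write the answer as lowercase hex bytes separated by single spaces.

First, c1 ⊕ c2 = (M1 ⊕ K) ⊕ (M2 ⊕ K) = M1 ⊕ M2, so the key drops out. Then M2 = (M1 ⊕ M2) ⊕ M1 over the first 9 bytes.
byte 0: (c1 XOR b9) XOR 72 = 78 XOR 72 = 0a
byte 1: (32 XOR 2f) XOR 65 = 1d XOR 65 = 78
byte 2: (21 XOR 38) XOR 61 = 19 XOR 61 = 78
byte 3: (f8 XOR 37) XOR 64 = cf XOR 64 = ab
byte 4: (c1 XOR 3a) XOR 79 = fb XOR 79 = 82
byte 5: (f2 XOR 37) XOR 3f = c5 XOR 3f = fa
byte 6: (ee XOR 3b) XOR 20 = d5 XOR 20 = f5
byte 7: (c0 XOR 5d) XOR 73 = 9d XOR 73 = ee
byte 8: (79 XOR 91) XOR 79 = e8 XOR 79 = 91

0a 78 78 ab 82 fa f5 ee 91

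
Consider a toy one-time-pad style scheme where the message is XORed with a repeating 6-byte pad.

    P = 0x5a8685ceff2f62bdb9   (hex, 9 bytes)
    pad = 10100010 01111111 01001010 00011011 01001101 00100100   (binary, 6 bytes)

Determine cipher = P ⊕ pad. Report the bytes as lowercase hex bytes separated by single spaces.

f8 f9 cf d5 b2 0b c0 c2 f3

The 6-byte key repeats, so the effective keystream is a2 7f 4a 1b 4d 24 a2 7f 4a.
byte 0: 5a ^ a2 = f8
byte 1: 86 ^ 7f = f9
byte 2: 85 ^ 4a = cf
byte 3: ce ^ 1b = d5
byte 4: ff ^ 4d = b2
byte 5: 2f ^ 24 = 0b
byte 6: 62 ^ a2 = c0
byte 7: bd ^ 7f = c2
byte 8: b9 ^ 4a = f3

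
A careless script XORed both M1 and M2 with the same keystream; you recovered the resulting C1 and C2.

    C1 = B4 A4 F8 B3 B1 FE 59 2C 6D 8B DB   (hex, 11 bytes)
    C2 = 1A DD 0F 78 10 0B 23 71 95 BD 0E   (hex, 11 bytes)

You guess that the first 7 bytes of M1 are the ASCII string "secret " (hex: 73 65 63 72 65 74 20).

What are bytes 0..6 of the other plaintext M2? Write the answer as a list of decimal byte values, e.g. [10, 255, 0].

First, C1 ⊕ C2 = (M1 ⊕ K) ⊕ (M2 ⊕ K) = M1 ⊕ M2, so the key drops out. Then M2 = (M1 ⊕ M2) ⊕ M1 over the first 7 bytes.
byte 0: (b4 ^ 1a) ^ 73 = ae ^ 73 = dd
byte 1: (a4 ^ dd) ^ 65 = 79 ^ 65 = 1c
byte 2: (f8 ^ 0f) ^ 63 = f7 ^ 63 = 94
byte 3: (b3 ^ 78) ^ 72 = cb ^ 72 = b9
byte 4: (b1 ^ 10) ^ 65 = a1 ^ 65 = c4
byte 5: (fe ^ 0b) ^ 74 = f5 ^ 74 = 81
byte 6: (59 ^ 23) ^ 20 = 7a ^ 20 = 5a

[221, 28, 148, 185, 196, 129, 90]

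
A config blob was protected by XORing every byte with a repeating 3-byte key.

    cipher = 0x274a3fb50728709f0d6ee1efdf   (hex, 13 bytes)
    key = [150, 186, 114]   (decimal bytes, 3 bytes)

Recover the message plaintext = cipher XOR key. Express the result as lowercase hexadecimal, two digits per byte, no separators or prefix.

b1f04d23bd5ae6257ff85b9d49

The 3-byte key repeats, so the effective keystream is 96 ba 72 96 ba 72 96 ba 72 96 ba 72 96.
byte 0: 27 XOR 96 = b1
byte 1: 4a XOR ba = f0
byte 2: 3f XOR 72 = 4d
byte 3: b5 XOR 96 = 23
byte 4: 07 XOR ba = bd
byte 5: 28 XOR 72 = 5a
byte 6: 70 XOR 96 = e6
byte 7: 9f XOR ba = 25
byte 8: 0d XOR 72 = 7f
byte 9: 6e XOR 96 = f8
byte 10: e1 XOR ba = 5b
byte 11: ef XOR 72 = 9d
byte 12: df XOR 96 = 49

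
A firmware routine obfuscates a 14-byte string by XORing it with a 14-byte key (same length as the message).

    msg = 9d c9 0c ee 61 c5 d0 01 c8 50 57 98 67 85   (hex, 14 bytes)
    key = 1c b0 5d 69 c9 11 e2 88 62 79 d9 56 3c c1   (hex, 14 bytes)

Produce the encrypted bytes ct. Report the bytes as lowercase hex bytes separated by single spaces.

byte 0: 10011101 xor 00011100 = 10000001
byte 1: 11001001 xor 10110000 = 01111001
byte 2: 00001100 xor 01011101 = 01010001
byte 3: 11101110 xor 01101001 = 10000111
byte 4: 01100001 xor 11001001 = 10101000
byte 5: 11000101 xor 00010001 = 11010100
byte 6: 11010000 xor 11100010 = 00110010
byte 7: 00000001 xor 10001000 = 10001001
byte 8: 11001000 xor 01100010 = 10101010
byte 9: 01010000 xor 01111001 = 00101001
byte 10: 01010111 xor 11011001 = 10001110
byte 11: 10011000 xor 01010110 = 11001110
byte 12: 01100111 xor 00111100 = 01011011
byte 13: 10000101 xor 11000001 = 01000100

81 79 51 87 a8 d4 32 89 aa 29 8e ce 5b 44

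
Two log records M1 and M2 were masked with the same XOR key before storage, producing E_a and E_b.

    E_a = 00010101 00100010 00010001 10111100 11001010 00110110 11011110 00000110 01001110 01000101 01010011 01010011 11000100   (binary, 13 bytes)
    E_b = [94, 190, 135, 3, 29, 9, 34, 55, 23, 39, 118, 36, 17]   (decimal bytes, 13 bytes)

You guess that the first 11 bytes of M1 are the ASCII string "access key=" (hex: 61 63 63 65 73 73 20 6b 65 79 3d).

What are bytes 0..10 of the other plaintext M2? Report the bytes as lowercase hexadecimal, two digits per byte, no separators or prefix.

First, E_a ⊕ E_b = (M1 ⊕ K) ⊕ (M2 ⊕ K) = M1 ⊕ M2, so the key drops out. Then M2 = (M1 ⊕ M2) ⊕ M1 over the first 11 bytes.
byte 0: (15 XOR 5e) XOR 61 = 4b XOR 61 = 2a
byte 1: (22 XOR be) XOR 63 = 9c XOR 63 = ff
byte 2: (11 XOR 87) XOR 63 = 96 XOR 63 = f5
byte 3: (bc XOR 03) XOR 65 = bf XOR 65 = da
byte 4: (ca XOR 1d) XOR 73 = d7 XOR 73 = a4
byte 5: (36 XOR 09) XOR 73 = 3f XOR 73 = 4c
byte 6: (de XOR 22) XOR 20 = fc XOR 20 = dc
byte 7: (06 XOR 37) XOR 6b = 31 XOR 6b = 5a
byte 8: (4e XOR 17) XOR 65 = 59 XOR 65 = 3c
byte 9: (45 XOR 27) XOR 79 = 62 XOR 79 = 1b
byte 10: (53 XOR 76) XOR 3d = 25 XOR 3d = 18

2afff5daa44cdc5a3c1b18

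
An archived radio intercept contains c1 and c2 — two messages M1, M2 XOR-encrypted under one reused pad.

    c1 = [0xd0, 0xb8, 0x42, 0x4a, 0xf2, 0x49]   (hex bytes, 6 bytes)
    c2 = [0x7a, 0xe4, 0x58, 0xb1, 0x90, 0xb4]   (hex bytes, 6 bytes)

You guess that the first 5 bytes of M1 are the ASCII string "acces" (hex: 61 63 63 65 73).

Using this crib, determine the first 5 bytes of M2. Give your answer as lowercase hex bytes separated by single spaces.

First, c1 ⊕ c2 = (M1 ⊕ K) ⊕ (M2 ⊕ K) = M1 ⊕ M2, so the key drops out. Then M2 = (M1 ⊕ M2) ⊕ M1 over the first 5 bytes.
byte 0: (d0 XOR 7a) XOR 61 = aa XOR 61 = cb
byte 1: (b8 XOR e4) XOR 63 = 5c XOR 63 = 3f
byte 2: (42 XOR 58) XOR 63 = 1a XOR 63 = 79
byte 3: (4a XOR b1) XOR 65 = fb XOR 65 = 9e
byte 4: (f2 XOR 90) XOR 73 = 62 XOR 73 = 11

cb 3f 79 9e 11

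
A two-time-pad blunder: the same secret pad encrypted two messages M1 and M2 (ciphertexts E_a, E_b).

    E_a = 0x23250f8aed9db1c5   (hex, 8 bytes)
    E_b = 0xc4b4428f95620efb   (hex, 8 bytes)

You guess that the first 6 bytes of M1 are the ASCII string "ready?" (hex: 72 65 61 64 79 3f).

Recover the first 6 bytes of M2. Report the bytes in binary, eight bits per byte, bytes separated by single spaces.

First, E_a ⊕ E_b = (M1 ⊕ K) ⊕ (M2 ⊕ K) = M1 ⊕ M2, so the key drops out. Then M2 = (M1 ⊕ M2) ⊕ M1 over the first 6 bytes.
byte 0: (23 XOR c4) XOR 72 = e7 XOR 72 = 95
byte 1: (25 XOR b4) XOR 65 = 91 XOR 65 = f4
byte 2: (0f XOR 42) XOR 61 = 4d XOR 61 = 2c
byte 3: (8a XOR 8f) XOR 64 = 05 XOR 64 = 61
byte 4: (ed XOR 95) XOR 79 = 78 XOR 79 = 01
byte 5: (9d XOR 62) XOR 3f = ff XOR 3f = c0

10010101 11110100 00101100 01100001 00000001 11000000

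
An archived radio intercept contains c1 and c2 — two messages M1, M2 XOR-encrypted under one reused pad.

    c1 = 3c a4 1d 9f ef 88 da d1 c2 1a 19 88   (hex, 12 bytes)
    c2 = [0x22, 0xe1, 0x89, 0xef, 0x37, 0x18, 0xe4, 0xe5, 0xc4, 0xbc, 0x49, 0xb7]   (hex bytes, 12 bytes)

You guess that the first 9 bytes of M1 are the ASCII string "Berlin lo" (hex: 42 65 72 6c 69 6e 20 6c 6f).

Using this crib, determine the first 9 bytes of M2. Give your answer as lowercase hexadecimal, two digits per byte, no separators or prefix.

5c20e61cb1fe1e5869

First, c1 ⊕ c2 = (M1 ⊕ K) ⊕ (M2 ⊕ K) = M1 ⊕ M2, so the key drops out. Then M2 = (M1 ⊕ M2) ⊕ M1 over the first 9 bytes.
byte 0: (3c XOR 22) XOR 42 = 1e XOR 42 = 5c
byte 1: (a4 XOR e1) XOR 65 = 45 XOR 65 = 20
byte 2: (1d XOR 89) XOR 72 = 94 XOR 72 = e6
byte 3: (9f XOR ef) XOR 6c = 70 XOR 6c = 1c
byte 4: (ef XOR 37) XOR 69 = d8 XOR 69 = b1
byte 5: (88 XOR 18) XOR 6e = 90 XOR 6e = fe
byte 6: (da XOR e4) XOR 20 = 3e XOR 20 = 1e
byte 7: (d1 XOR e5) XOR 6c = 34 XOR 6c = 58
byte 8: (c2 XOR c4) XOR 6f = 06 XOR 6f = 69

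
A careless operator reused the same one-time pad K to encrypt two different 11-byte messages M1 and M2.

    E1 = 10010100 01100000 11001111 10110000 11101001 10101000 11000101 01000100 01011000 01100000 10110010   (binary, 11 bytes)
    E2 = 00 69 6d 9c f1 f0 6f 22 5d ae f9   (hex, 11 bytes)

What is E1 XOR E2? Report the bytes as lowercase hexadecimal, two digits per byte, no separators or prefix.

E1 ⊕ E2 = (M1 ⊕ K) ⊕ (M2 ⊕ K) = M1 ⊕ M2 — the shared key cancels under XOR.
byte 0: 94 ⊕ 00 = 94
byte 1: 60 ⊕ 69 = 09
byte 2: cf ⊕ 6d = a2
byte 3: b0 ⊕ 9c = 2c
byte 4: e9 ⊕ f1 = 18
byte 5: a8 ⊕ f0 = 58
byte 6: c5 ⊕ 6f = aa
byte 7: 44 ⊕ 22 = 66
byte 8: 58 ⊕ 5d = 05
byte 9: 60 ⊕ ae = ce
byte 10: b2 ⊕ f9 = 4b

9409a22c1858aa6605ce4b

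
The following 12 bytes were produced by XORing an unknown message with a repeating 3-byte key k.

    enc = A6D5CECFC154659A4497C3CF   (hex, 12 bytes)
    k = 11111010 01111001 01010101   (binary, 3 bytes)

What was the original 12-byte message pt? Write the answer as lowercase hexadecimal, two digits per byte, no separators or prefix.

The 3-byte key repeats, so the effective keystream is fa 79 55 fa 79 55 fa 79 55 fa 79 55.
byte 0: a6 ⊕ fa = 5c
byte 1: d5 ⊕ 79 = ac
byte 2: ce ⊕ 55 = 9b
byte 3: cf ⊕ fa = 35
byte 4: c1 ⊕ 79 = b8
byte 5: 54 ⊕ 55 = 01
byte 6: 65 ⊕ fa = 9f
byte 7: 9a ⊕ 79 = e3
byte 8: 44 ⊕ 55 = 11
byte 9: 97 ⊕ fa = 6d
byte 10: c3 ⊕ 79 = ba
byte 11: cf ⊕ 55 = 9a

5cac9b35b8019fe3116dba9a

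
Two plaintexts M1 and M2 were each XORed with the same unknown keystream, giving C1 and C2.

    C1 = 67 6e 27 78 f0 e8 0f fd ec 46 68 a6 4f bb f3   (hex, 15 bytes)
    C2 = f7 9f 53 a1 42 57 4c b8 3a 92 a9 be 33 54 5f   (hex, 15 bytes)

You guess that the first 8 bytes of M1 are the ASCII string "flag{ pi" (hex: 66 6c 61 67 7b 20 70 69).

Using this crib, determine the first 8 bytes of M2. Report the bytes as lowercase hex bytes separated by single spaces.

f6 9d 15 be c9 9f 33 2c

First, C1 ⊕ C2 = (M1 ⊕ K) ⊕ (M2 ⊕ K) = M1 ⊕ M2, so the key drops out. Then M2 = (M1 ⊕ M2) ⊕ M1 over the first 8 bytes.
byte 0: (67 XOR f7) XOR 66 = 90 XOR 66 = f6
byte 1: (6e XOR 9f) XOR 6c = f1 XOR 6c = 9d
byte 2: (27 XOR 53) XOR 61 = 74 XOR 61 = 15
byte 3: (78 XOR a1) XOR 67 = d9 XOR 67 = be
byte 4: (f0 XOR 42) XOR 7b = b2 XOR 7b = c9
byte 5: (e8 XOR 57) XOR 20 = bf XOR 20 = 9f
byte 6: (0f XOR 4c) XOR 70 = 43 XOR 70 = 33
byte 7: (fd XOR b8) XOR 69 = 45 XOR 69 = 2c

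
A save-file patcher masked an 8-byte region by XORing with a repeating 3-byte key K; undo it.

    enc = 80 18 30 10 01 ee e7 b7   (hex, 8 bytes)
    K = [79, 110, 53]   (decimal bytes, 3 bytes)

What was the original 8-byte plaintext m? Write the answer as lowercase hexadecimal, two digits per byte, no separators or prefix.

The 3-byte key repeats, so the effective keystream is 4f 6e 35 4f 6e 35 4f 6e.
byte 0: 10000000 ^ 01001111 = 11001111
byte 1: 00011000 ^ 01101110 = 01110110
byte 2: 00110000 ^ 00110101 = 00000101
byte 3: 00010000 ^ 01001111 = 01011111
byte 4: 00000001 ^ 01101110 = 01101111
byte 5: 11101110 ^ 00110101 = 11011011
byte 6: 11100111 ^ 01001111 = 10101000
byte 7: 10110111 ^ 01101110 = 11011001

cf76055f6fdba8d9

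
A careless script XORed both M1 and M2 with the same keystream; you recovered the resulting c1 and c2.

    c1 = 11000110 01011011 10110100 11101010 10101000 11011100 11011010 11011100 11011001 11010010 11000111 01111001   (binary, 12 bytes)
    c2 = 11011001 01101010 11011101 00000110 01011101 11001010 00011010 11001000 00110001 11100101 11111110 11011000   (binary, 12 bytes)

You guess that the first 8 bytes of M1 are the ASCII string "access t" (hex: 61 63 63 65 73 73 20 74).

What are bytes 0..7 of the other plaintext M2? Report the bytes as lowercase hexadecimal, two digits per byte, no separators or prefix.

7e520a898665e060

First, c1 ⊕ c2 = (M1 ⊕ K) ⊕ (M2 ⊕ K) = M1 ⊕ M2, so the key drops out. Then M2 = (M1 ⊕ M2) ⊕ M1 over the first 8 bytes.
byte 0: (c6 XOR d9) XOR 61 = 1f XOR 61 = 7e
byte 1: (5b XOR 6a) XOR 63 = 31 XOR 63 = 52
byte 2: (b4 XOR dd) XOR 63 = 69 XOR 63 = 0a
byte 3: (ea XOR 06) XOR 65 = ec XOR 65 = 89
byte 4: (a8 XOR 5d) XOR 73 = f5 XOR 73 = 86
byte 5: (dc XOR ca) XOR 73 = 16 XOR 73 = 65
byte 6: (da XOR 1a) XOR 20 = c0 XOR 20 = e0
byte 7: (dc XOR c8) XOR 74 = 14 XOR 74 = 60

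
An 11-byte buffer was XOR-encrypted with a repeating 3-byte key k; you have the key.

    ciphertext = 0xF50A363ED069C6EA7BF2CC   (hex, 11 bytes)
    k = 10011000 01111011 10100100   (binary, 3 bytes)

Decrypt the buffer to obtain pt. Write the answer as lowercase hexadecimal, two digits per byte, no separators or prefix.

6d7192a6abcd5e91df6ab7

The 3-byte key repeats, so the effective keystream is 98 7b a4 98 7b a4 98 7b a4 98 7b.
byte 0: 245 XOR 152 = 109
byte 1:  10 XOR 123 = 113
byte 2:  54 XOR 164 = 146
byte 3:  62 XOR 152 = 166
byte 4: 208 XOR 123 = 171
byte 5: 105 XOR 164 = 205
byte 6: 198 XOR 152 =  94
byte 7: 234 XOR 123 = 145
byte 8: 123 XOR 164 = 223
byte 9: 242 XOR 152 = 106
byte 10: 204 XOR 123 = 183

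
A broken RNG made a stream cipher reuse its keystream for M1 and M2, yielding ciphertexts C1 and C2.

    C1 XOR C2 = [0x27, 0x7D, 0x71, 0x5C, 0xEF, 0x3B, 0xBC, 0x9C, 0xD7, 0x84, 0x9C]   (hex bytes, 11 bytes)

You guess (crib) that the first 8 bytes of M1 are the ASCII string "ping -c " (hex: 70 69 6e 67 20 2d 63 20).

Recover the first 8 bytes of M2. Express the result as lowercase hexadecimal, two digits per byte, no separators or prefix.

57141f3bcf16dfbc

Since C1 ⊕ C2 = M1 ⊕ M2, XORing with the guessed M1 bytes yields the corresponding M2 bytes: M2 = (C1 ⊕ C2) ⊕ M1.
byte 0: 27 xor 70 = 57
byte 1: 7d xor 69 = 14
byte 2: 71 xor 6e = 1f
byte 3: 5c xor 67 = 3b
byte 4: ef xor 20 = cf
byte 5: 3b xor 2d = 16
byte 6: bc xor 63 = df
byte 7: 9c xor 20 = bc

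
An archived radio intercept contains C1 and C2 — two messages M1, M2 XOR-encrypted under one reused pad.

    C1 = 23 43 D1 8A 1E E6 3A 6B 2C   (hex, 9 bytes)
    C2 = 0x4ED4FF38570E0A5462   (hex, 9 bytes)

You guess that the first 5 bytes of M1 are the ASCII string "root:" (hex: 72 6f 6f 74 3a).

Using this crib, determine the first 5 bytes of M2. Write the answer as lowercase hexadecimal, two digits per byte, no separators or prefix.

1ff841c673

First, C1 ⊕ C2 = (M1 ⊕ K) ⊕ (M2 ⊕ K) = M1 ⊕ M2, so the key drops out. Then M2 = (M1 ⊕ M2) ⊕ M1 over the first 5 bytes.
byte 0: (23 ^ 4e) ^ 72 = 6d ^ 72 = 1f
byte 1: (43 ^ d4) ^ 6f = 97 ^ 6f = f8
byte 2: (d1 ^ ff) ^ 6f = 2e ^ 6f = 41
byte 3: (8a ^ 38) ^ 74 = b2 ^ 74 = c6
byte 4: (1e ^ 57) ^ 3a = 49 ^ 3a = 73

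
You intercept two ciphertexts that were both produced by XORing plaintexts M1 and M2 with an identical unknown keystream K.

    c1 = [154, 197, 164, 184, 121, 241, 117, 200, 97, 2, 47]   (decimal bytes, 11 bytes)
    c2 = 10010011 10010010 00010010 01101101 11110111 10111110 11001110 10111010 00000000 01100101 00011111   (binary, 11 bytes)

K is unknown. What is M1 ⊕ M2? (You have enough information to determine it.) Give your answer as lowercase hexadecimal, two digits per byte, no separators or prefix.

0957b6d58e4fbb72616730

c1 ⊕ c2 = (M1 ⊕ K) ⊕ (M2 ⊕ K) = M1 ⊕ M2 — the shared key cancels under XOR.
9a ⊕ 93 = 09
c5 ⊕ 92 = 57
a4 ⊕ 12 = b6
b8 ⊕ 6d = d5
79 ⊕ f7 = 8e
f1 ⊕ be = 4f
75 ⊕ ce = bb
c8 ⊕ ba = 72
61 ⊕ 00 = 61
02 ⊕ 65 = 67
2f ⊕ 1f = 30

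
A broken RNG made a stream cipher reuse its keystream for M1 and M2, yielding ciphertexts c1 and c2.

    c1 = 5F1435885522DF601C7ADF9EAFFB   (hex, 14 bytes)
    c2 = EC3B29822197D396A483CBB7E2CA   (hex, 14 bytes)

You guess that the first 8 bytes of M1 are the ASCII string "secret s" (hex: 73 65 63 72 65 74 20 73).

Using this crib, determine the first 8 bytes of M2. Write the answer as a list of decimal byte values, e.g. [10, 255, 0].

First, c1 ⊕ c2 = (M1 ⊕ K) ⊕ (M2 ⊕ K) = M1 ⊕ M2, so the key drops out. Then M2 = (M1 ⊕ M2) ⊕ M1 over the first 8 bytes.
byte 0: (5f ^ ec) ^ 73 = b3 ^ 73 = c0
byte 1: (14 ^ 3b) ^ 65 = 2f ^ 65 = 4a
byte 2: (35 ^ 29) ^ 63 = 1c ^ 63 = 7f
byte 3: (88 ^ 82) ^ 72 = 0a ^ 72 = 78
byte 4: (55 ^ 21) ^ 65 = 74 ^ 65 = 11
byte 5: (22 ^ 97) ^ 74 = b5 ^ 74 = c1
byte 6: (df ^ d3) ^ 20 = 0c ^ 20 = 2c
byte 7: (60 ^ 96) ^ 73 = f6 ^ 73 = 85

[192, 74, 127, 120, 17, 193, 44, 133]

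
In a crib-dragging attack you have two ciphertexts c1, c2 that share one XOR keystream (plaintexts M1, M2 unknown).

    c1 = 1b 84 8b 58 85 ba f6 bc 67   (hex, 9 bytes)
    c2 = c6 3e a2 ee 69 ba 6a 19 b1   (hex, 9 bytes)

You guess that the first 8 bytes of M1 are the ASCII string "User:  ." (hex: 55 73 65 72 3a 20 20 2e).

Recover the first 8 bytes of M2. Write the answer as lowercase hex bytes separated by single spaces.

88 c9 4c c4 d6 20 bc 8b

First, c1 ⊕ c2 = (M1 ⊕ K) ⊕ (M2 ⊕ K) = M1 ⊕ M2, so the key drops out. Then M2 = (M1 ⊕ M2) ⊕ M1 over the first 8 bytes.
byte 0: (1b xor c6) xor 55 = dd xor 55 = 88
byte 1: (84 xor 3e) xor 73 = ba xor 73 = c9
byte 2: (8b xor a2) xor 65 = 29 xor 65 = 4c
byte 3: (58 xor ee) xor 72 = b6 xor 72 = c4
byte 4: (85 xor 69) xor 3a = ec xor 3a = d6
byte 5: (ba xor ba) xor 20 = 00 xor 20 = 20
byte 6: (f6 xor 6a) xor 20 = 9c xor 20 = bc
byte 7: (bc xor 19) xor 2e = a5 xor 2e = 8b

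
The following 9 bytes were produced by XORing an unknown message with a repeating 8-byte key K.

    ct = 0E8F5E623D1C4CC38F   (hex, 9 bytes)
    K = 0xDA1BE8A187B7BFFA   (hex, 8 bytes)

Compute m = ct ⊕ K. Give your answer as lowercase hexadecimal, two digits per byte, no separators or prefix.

d494b6c3baabf33955

The 8-byte key repeats, so the effective keystream is da 1b e8 a1 87 b7 bf fa da.
byte 0: 0e ^ da = d4
byte 1: 8f ^ 1b = 94
byte 2: 5e ^ e8 = b6
byte 3: 62 ^ a1 = c3
byte 4: 3d ^ 87 = ba
byte 5: 1c ^ b7 = ab
byte 6: 4c ^ bf = f3
byte 7: c3 ^ fa = 39
byte 8: 8f ^ da = 55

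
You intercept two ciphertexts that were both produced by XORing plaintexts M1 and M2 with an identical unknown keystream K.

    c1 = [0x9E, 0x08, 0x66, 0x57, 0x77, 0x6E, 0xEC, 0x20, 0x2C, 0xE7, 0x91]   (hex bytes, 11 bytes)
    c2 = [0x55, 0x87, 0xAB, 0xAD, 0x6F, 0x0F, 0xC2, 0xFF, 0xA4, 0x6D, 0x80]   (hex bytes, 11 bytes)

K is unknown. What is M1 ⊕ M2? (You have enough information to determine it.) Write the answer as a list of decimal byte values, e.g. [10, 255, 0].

c1 ⊕ c2 = (M1 ⊕ K) ⊕ (M2 ⊕ K) = M1 ⊕ M2 — the shared key cancels under XOR.
158 XOR  85 = 203
  8 XOR 135 = 143
102 XOR 171 = 205
 87 XOR 173 = 250
119 XOR 111 =  24
110 XOR  15 =  97
236 XOR 194 =  46
 32 XOR 255 = 223
 44 XOR 164 = 136
231 XOR 109 = 138
145 XOR 128 =  17

[203, 143, 205, 250, 24, 97, 46, 223, 136, 138, 17]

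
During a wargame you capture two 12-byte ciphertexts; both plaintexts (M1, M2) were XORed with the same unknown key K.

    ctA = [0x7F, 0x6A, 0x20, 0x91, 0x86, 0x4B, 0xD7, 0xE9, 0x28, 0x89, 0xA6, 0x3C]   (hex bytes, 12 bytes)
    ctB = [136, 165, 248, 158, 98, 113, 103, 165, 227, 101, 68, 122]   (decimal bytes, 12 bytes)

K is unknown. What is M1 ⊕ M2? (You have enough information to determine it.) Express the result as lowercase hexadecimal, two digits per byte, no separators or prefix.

f7cfd80fe43ab04ccbece246

ctA ⊕ ctB = (M1 ⊕ K) ⊕ (M2 ⊕ K) = M1 ⊕ M2 — the shared key cancels under XOR.
byte 0: 7f ⊕ 88 = f7
byte 1: 6a ⊕ a5 = cf
byte 2: 20 ⊕ f8 = d8
byte 3: 91 ⊕ 9e = 0f
byte 4: 86 ⊕ 62 = e4
byte 5: 4b ⊕ 71 = 3a
byte 6: d7 ⊕ 67 = b0
byte 7: e9 ⊕ a5 = 4c
byte 8: 28 ⊕ e3 = cb
byte 9: 89 ⊕ 65 = ec
byte 10: a6 ⊕ 44 = e2
byte 11: 3c ⊕ 7a = 46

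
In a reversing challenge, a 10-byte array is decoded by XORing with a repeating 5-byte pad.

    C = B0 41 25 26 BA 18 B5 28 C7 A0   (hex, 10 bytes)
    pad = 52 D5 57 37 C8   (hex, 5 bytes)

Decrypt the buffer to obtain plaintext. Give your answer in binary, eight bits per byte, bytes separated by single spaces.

The 5-byte key repeats, so the effective keystream is 52 d5 57 37 c8 52 d5 57 37 c8.
byte 0: b0 XOR 52 = e2
byte 1: 41 XOR d5 = 94
byte 2: 25 XOR 57 = 72
byte 3: 26 XOR 37 = 11
byte 4: ba XOR c8 = 72
byte 5: 18 XOR 52 = 4a
byte 6: b5 XOR d5 = 60
byte 7: 28 XOR 57 = 7f
byte 8: c7 XOR 37 = f0
byte 9: a0 XOR c8 = 68

11100010 10010100 01110010 00010001 01110010 01001010 01100000 01111111 11110000 01101000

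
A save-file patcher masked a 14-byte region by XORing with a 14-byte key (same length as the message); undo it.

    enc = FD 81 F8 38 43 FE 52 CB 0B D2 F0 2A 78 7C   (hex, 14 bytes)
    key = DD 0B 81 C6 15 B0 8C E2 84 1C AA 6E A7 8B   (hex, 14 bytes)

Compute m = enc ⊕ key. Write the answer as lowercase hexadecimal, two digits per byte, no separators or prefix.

XOR is its own inverse, so applying the key byte-wise gives the result directly.
byte 0: 253 ^ 221 =  32
byte 1: 129 ^  11 = 138
byte 2: 248 ^ 129 = 121
byte 3:  56 ^ 198 = 254
byte 4:  67 ^  21 =  86
byte 5: 254 ^ 176 =  78
byte 6:  82 ^ 140 = 222
byte 7: 203 ^ 226 =  41
byte 8:  11 ^ 132 = 143
byte 9: 210 ^  28 = 206
byte 10: 240 ^ 170 =  90
byte 11:  42 ^ 110 =  68
byte 12: 120 ^ 167 = 223
byte 13: 124 ^ 139 = 247

208a79fe564ede298fce5a44dff7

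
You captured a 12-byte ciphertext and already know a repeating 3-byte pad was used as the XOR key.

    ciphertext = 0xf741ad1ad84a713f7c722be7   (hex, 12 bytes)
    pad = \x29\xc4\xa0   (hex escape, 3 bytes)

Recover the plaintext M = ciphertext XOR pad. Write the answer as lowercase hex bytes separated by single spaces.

de 85 0d 33 1c ea 58 fb dc 5b ef 47

The 3-byte key repeats, so the effective keystream is 29 c4 a0 29 c4 a0 29 c4 a0 29 c4 a0.
byte 0: f7 ⊕ 29 = de
byte 1: 41 ⊕ c4 = 85
byte 2: ad ⊕ a0 = 0d
byte 3: 1a ⊕ 29 = 33
byte 4: d8 ⊕ c4 = 1c
byte 5: 4a ⊕ a0 = ea
byte 6: 71 ⊕ 29 = 58
byte 7: 3f ⊕ c4 = fb
byte 8: 7c ⊕ a0 = dc
byte 9: 72 ⊕ 29 = 5b
byte 10: 2b ⊕ c4 = ef
byte 11: e7 ⊕ a0 = 47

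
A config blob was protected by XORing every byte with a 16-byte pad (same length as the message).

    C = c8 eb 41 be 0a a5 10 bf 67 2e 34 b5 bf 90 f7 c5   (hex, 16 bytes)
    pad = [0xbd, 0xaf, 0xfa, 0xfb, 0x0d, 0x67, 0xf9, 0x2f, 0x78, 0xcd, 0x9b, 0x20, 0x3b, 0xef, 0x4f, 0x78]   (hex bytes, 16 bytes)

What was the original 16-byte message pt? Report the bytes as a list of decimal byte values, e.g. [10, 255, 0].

[117, 68, 187, 69, 7, 194, 233, 144, 31, 227, 175, 149, 132, 127, 184, 189]

byte 0: c8 ⊕ bd = 75
byte 1: eb ⊕ af = 44
byte 2: 41 ⊕ fa = bb
byte 3: be ⊕ fb = 45
byte 4: 0a ⊕ 0d = 07
byte 5: a5 ⊕ 67 = c2
byte 6: 10 ⊕ f9 = e9
byte 7: bf ⊕ 2f = 90
byte 8: 67 ⊕ 78 = 1f
byte 9: 2e ⊕ cd = e3
byte 10: 34 ⊕ 9b = af
byte 11: b5 ⊕ 20 = 95
byte 12: bf ⊕ 3b = 84
byte 13: 90 ⊕ ef = 7f
byte 14: f7 ⊕ 4f = b8
byte 15: c5 ⊕ 78 = bd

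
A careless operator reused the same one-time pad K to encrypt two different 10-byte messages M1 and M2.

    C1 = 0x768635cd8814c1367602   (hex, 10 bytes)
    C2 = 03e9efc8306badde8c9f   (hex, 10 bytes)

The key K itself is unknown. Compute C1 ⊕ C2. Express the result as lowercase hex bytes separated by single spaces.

75 6f da 05 b8 7f 6c e8 fa 9d

C1 ⊕ C2 = (M1 ⊕ K) ⊕ (M2 ⊕ K) = M1 ⊕ M2 — the shared key cancels under XOR.
byte 0: 01110110 xor 00000011 = 01110101
byte 1: 10000110 xor 11101001 = 01101111
byte 2: 00110101 xor 11101111 = 11011010
byte 3: 11001101 xor 11001000 = 00000101
byte 4: 10001000 xor 00110000 = 10111000
byte 5: 00010100 xor 01101011 = 01111111
byte 6: 11000001 xor 10101101 = 01101100
byte 7: 00110110 xor 11011110 = 11101000
byte 8: 01110110 xor 10001100 = 11111010
byte 9: 00000010 xor 10011111 = 10011101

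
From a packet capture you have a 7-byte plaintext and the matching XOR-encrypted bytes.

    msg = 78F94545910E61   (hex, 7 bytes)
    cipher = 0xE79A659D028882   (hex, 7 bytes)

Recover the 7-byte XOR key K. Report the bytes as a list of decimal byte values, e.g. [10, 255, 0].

Since cipher = msg ⊕ K, XORing both sides with msg gives K = msg ⊕ cipher.
byte 0: 78 ^ e7 = 9f
byte 1: f9 ^ 9a = 63
byte 2: 45 ^ 65 = 20
byte 3: 45 ^ 9d = d8
byte 4: 91 ^ 02 = 93
byte 5: 0e ^ 88 = 86
byte 6: 61 ^ 82 = e3

[159, 99, 32, 216, 147, 134, 227]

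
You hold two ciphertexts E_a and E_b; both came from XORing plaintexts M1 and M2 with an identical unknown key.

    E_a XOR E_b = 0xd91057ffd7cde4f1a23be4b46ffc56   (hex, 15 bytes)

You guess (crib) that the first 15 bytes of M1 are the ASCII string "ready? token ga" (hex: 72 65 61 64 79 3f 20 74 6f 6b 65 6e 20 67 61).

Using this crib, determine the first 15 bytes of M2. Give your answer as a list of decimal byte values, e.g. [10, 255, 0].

[171, 117, 54, 155, 174, 242, 196, 133, 205, 80, 129, 218, 79, 155, 55]

Since E_a ⊕ E_b = M1 ⊕ M2, XORing with the guessed M1 bytes yields the corresponding M2 bytes: M2 = (E_a ⊕ E_b) ⊕ M1.
d9 xor 72 = ab
10 xor 65 = 75
57 xor 61 = 36
ff xor 64 = 9b
d7 xor 79 = ae
cd xor 3f = f2
e4 xor 20 = c4
f1 xor 74 = 85
a2 xor 6f = cd
3b xor 6b = 50
e4 xor 65 = 81
b4 xor 6e = da
6f xor 20 = 4f
fc xor 67 = 9b
56 xor 61 = 37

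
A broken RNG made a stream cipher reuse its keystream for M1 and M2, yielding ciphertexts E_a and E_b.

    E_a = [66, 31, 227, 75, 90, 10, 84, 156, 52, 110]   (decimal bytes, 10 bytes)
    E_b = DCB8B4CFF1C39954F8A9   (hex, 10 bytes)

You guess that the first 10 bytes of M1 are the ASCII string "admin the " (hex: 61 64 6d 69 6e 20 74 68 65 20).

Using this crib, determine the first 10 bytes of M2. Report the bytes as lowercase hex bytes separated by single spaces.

First, E_a ⊕ E_b = (M1 ⊕ K) ⊕ (M2 ⊕ K) = M1 ⊕ M2, so the key drops out. Then M2 = (M1 ⊕ M2) ⊕ M1 over the first 10 bytes.
byte 0: (42 XOR dc) XOR 61 = 9e XOR 61 = ff
byte 1: (1f XOR b8) XOR 64 = a7 XOR 64 = c3
byte 2: (e3 XOR b4) XOR 6d = 57 XOR 6d = 3a
byte 3: (4b XOR cf) XOR 69 = 84 XOR 69 = ed
byte 4: (5a XOR f1) XOR 6e = ab XOR 6e = c5
byte 5: (0a XOR c3) XOR 20 = c9 XOR 20 = e9
byte 6: (54 XOR 99) XOR 74 = cd XOR 74 = b9
byte 7: (9c XOR 54) XOR 68 = c8 XOR 68 = a0
byte 8: (34 XOR f8) XOR 65 = cc XOR 65 = a9
byte 9: (6e XOR a9) XOR 20 = c7 XOR 20 = e7

ff c3 3a ed c5 e9 b9 a0 a9 e7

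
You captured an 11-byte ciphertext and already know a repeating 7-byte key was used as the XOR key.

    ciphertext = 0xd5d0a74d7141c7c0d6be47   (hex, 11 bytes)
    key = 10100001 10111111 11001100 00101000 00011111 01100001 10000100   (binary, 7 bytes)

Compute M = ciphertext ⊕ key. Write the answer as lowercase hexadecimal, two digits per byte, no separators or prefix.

The 7-byte key repeats, so the effective keystream is a1 bf cc 28 1f 61 84 a1 bf cc 28.
byte 0: d5 ⊕ a1 = 74
byte 1: d0 ⊕ bf = 6f
byte 2: a7 ⊕ cc = 6b
byte 3: 4d ⊕ 28 = 65
byte 4: 71 ⊕ 1f = 6e
byte 5: 41 ⊕ 61 = 20
byte 6: c7 ⊕ 84 = 43
byte 7: c0 ⊕ a1 = 61
byte 8: d6 ⊕ bf = 69
byte 9: be ⊕ cc = 72
byte 10: 47 ⊕ 28 = 6f

746f6b656e20436169726f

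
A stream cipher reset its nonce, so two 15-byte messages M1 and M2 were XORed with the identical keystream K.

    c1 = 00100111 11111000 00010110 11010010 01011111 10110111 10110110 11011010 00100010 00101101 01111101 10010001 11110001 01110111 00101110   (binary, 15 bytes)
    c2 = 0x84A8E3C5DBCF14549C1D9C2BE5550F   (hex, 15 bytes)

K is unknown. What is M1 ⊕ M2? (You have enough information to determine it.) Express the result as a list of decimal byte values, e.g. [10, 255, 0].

c1 ⊕ c2 = (M1 ⊕ K) ⊕ (M2 ⊕ K) = M1 ⊕ M2 — the shared key cancels under XOR.
byte 0:  39 XOR 132 = 163
byte 1: 248 XOR 168 =  80
byte 2:  22 XOR 227 = 245
byte 3: 210 XOR 197 =  23
byte 4:  95 XOR 219 = 132
byte 5: 183 XOR 207 = 120
byte 6: 182 XOR  20 = 162
byte 7: 218 XOR  84 = 142
byte 8:  34 XOR 156 = 190
byte 9:  45 XOR  29 =  48
byte 10: 125 XOR 156 = 225
byte 11: 145 XOR  43 = 186
byte 12: 241 XOR 229 =  20
byte 13: 119 XOR  85 =  34
byte 14:  46 XOR  15 =  33

[163, 80, 245, 23, 132, 120, 162, 142, 190, 48, 225, 186, 20, 34, 33]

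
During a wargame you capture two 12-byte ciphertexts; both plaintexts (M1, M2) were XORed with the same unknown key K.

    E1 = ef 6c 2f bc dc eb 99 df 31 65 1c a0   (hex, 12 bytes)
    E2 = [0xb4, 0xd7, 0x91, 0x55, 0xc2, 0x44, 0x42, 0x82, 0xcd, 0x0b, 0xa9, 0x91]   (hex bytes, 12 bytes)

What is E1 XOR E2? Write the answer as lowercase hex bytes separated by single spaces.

E1 ⊕ E2 = (M1 ⊕ K) ⊕ (M2 ⊕ K) = M1 ⊕ M2 — the shared key cancels under XOR.
239 ^ 180 =  91
108 ^ 215 = 187
 47 ^ 145 = 190
188 ^  85 = 233
220 ^ 194 =  30
235 ^  68 = 175
153 ^  66 = 219
223 ^ 130 =  93
 49 ^ 205 = 252
101 ^  11 = 110
 28 ^ 169 = 181
160 ^ 145 =  49

5b bb be e9 1e af db 5d fc 6e b5 31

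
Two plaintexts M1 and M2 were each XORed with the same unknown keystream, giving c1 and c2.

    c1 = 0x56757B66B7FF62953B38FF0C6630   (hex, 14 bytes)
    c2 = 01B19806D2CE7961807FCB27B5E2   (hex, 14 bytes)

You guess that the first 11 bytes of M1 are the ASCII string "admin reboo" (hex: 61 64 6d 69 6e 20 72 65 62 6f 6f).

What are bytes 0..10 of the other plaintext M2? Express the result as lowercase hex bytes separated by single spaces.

First, c1 ⊕ c2 = (M1 ⊕ K) ⊕ (M2 ⊕ K) = M1 ⊕ M2, so the key drops out. Then M2 = (M1 ⊕ M2) ⊕ M1 over the first 11 bytes.
byte 0: (56 xor 01) xor 61 = 57 xor 61 = 36
byte 1: (75 xor b1) xor 64 = c4 xor 64 = a0
byte 2: (7b xor 98) xor 6d = e3 xor 6d = 8e
byte 3: (66 xor 06) xor 69 = 60 xor 69 = 09
byte 4: (b7 xor d2) xor 6e = 65 xor 6e = 0b
byte 5: (ff xor ce) xor 20 = 31 xor 20 = 11
byte 6: (62 xor 79) xor 72 = 1b xor 72 = 69
byte 7: (95 xor 61) xor 65 = f4 xor 65 = 91
byte 8: (3b xor 80) xor 62 = bb xor 62 = d9
byte 9: (38 xor 7f) xor 6f = 47 xor 6f = 28
byte 10: (ff xor cb) xor 6f = 34 xor 6f = 5b

36 a0 8e 09 0b 11 69 91 d9 28 5b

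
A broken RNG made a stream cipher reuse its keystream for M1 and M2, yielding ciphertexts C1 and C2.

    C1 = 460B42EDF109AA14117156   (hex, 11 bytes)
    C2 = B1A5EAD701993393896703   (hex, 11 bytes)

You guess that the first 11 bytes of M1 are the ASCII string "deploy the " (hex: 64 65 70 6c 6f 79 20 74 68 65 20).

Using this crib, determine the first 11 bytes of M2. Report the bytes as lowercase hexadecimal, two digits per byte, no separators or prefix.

93cbd8569fe9b9f3f07375

First, C1 ⊕ C2 = (M1 ⊕ K) ⊕ (M2 ⊕ K) = M1 ⊕ M2, so the key drops out. Then M2 = (M1 ⊕ M2) ⊕ M1 over the first 11 bytes.
byte 0: (46 xor b1) xor 64 = f7 xor 64 = 93
byte 1: (0b xor a5) xor 65 = ae xor 65 = cb
byte 2: (42 xor ea) xor 70 = a8 xor 70 = d8
byte 3: (ed xor d7) xor 6c = 3a xor 6c = 56
byte 4: (f1 xor 01) xor 6f = f0 xor 6f = 9f
byte 5: (09 xor 99) xor 79 = 90 xor 79 = e9
byte 6: (aa xor 33) xor 20 = 99 xor 20 = b9
byte 7: (14 xor 93) xor 74 = 87 xor 74 = f3
byte 8: (11 xor 89) xor 68 = 98 xor 68 = f0
byte 9: (71 xor 67) xor 65 = 16 xor 65 = 73
byte 10: (56 xor 03) xor 20 = 55 xor 20 = 75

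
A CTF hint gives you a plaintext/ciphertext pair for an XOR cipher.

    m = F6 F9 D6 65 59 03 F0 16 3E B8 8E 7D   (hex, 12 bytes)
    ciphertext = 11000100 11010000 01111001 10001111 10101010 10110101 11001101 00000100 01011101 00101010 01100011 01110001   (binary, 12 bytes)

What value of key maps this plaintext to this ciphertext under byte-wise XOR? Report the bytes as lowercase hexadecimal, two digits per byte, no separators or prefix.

Since ciphertext = m ⊕ key, XORing both sides with m gives key = m ⊕ ciphertext.
246 ^ 196 =  50
249 ^ 208 =  41
214 ^ 121 = 175
101 ^ 143 = 234
 89 ^ 170 = 243
  3 ^ 181 = 182
240 ^ 205 =  61
 22 ^   4 =  18
 62 ^  93 =  99
184 ^  42 = 146
142 ^  99 = 237
125 ^ 113 =  12

3229afeaf3b63d126392ed0c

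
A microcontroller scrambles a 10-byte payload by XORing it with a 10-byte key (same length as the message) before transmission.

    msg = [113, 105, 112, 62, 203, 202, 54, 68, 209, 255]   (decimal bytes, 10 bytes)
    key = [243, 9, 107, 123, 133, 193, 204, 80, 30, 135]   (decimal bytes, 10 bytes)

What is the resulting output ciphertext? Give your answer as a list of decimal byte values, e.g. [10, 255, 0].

byte 0: 113 ^ 243 = 130
byte 1: 105 ^   9 =  96
byte 2: 112 ^ 107 =  27
byte 3:  62 ^ 123 =  69
byte 4: 203 ^ 133 =  78
byte 5: 202 ^ 193 =  11
byte 6:  54 ^ 204 = 250
byte 7:  68 ^  80 =  20
byte 8: 209 ^  30 = 207
byte 9: 255 ^ 135 = 120

[130, 96, 27, 69, 78, 11, 250, 20, 207, 120]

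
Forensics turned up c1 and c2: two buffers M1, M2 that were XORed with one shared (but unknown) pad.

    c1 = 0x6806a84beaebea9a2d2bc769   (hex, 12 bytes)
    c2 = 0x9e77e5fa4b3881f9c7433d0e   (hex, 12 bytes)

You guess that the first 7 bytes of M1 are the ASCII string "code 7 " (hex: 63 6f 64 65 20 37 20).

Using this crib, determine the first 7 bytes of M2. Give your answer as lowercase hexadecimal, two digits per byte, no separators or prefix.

951e29d481e44b

First, c1 ⊕ c2 = (M1 ⊕ K) ⊕ (M2 ⊕ K) = M1 ⊕ M2, so the key drops out. Then M2 = (M1 ⊕ M2) ⊕ M1 over the first 7 bytes.
byte 0: (68 ^ 9e) ^ 63 = f6 ^ 63 = 95
byte 1: (06 ^ 77) ^ 6f = 71 ^ 6f = 1e
byte 2: (a8 ^ e5) ^ 64 = 4d ^ 64 = 29
byte 3: (4b ^ fa) ^ 65 = b1 ^ 65 = d4
byte 4: (ea ^ 4b) ^ 20 = a1 ^ 20 = 81
byte 5: (eb ^ 38) ^ 37 = d3 ^ 37 = e4
byte 6: (ea ^ 81) ^ 20 = 6b ^ 20 = 4b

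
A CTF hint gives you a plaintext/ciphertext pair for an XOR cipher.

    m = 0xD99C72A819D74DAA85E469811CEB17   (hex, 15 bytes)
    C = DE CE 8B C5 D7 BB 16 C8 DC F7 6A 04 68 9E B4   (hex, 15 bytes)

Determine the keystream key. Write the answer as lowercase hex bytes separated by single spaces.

07 52 f9 6d ce 6c 5b 62 59 13 03 85 74 75 a3

Since C = m ⊕ key, XORing both sides with m gives key = m ⊕ C.
d9 xor de = 07
9c xor ce = 52
72 xor 8b = f9
a8 xor c5 = 6d
19 xor d7 = ce
d7 xor bb = 6c
4d xor 16 = 5b
aa xor c8 = 62
85 xor dc = 59
e4 xor f7 = 13
69 xor 6a = 03
81 xor 04 = 85
1c xor 68 = 74
eb xor 9e = 75
17 xor b4 = a3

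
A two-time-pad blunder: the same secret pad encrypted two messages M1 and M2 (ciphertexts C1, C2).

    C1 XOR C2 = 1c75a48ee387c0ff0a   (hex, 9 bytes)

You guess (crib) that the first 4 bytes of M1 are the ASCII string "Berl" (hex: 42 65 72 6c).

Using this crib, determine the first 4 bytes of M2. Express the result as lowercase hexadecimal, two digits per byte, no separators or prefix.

5e10d6e2

Since C1 ⊕ C2 = M1 ⊕ M2, XORing with the guessed M1 bytes yields the corresponding M2 bytes: M2 = (C1 ⊕ C2) ⊕ M1.
byte 0: 00011100 ⊕ 01000010 = 01011110
byte 1: 01110101 ⊕ 01100101 = 00010000
byte 2: 10100100 ⊕ 01110010 = 11010110
byte 3: 10001110 ⊕ 01101100 = 11100010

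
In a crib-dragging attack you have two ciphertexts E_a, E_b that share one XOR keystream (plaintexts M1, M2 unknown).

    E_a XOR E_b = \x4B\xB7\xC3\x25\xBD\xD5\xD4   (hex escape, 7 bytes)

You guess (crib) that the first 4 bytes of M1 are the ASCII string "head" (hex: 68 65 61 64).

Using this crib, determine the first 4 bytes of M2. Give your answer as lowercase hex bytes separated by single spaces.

23 d2 a2 41

Since E_a ⊕ E_b = M1 ⊕ M2, XORing with the guessed M1 bytes yields the corresponding M2 bytes: M2 = (E_a ⊕ E_b) ⊕ M1.
 75 xor 104 =  35
183 xor 101 = 210
195 xor  97 = 162
 37 xor 100 =  65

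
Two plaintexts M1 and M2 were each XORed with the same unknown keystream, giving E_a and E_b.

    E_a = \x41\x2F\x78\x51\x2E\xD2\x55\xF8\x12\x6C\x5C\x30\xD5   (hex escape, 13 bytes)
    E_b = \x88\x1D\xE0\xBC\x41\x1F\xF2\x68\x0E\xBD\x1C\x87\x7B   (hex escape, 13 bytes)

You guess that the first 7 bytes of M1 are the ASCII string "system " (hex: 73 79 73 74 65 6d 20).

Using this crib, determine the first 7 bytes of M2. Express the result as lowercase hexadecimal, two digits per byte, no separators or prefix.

First, E_a ⊕ E_b = (M1 ⊕ K) ⊕ (M2 ⊕ K) = M1 ⊕ M2, so the key drops out. Then M2 = (M1 ⊕ M2) ⊕ M1 over the first 7 bytes.
byte 0: (41 xor 88) xor 73 = c9 xor 73 = ba
byte 1: (2f xor 1d) xor 79 = 32 xor 79 = 4b
byte 2: (78 xor e0) xor 73 = 98 xor 73 = eb
byte 3: (51 xor bc) xor 74 = ed xor 74 = 99
byte 4: (2e xor 41) xor 65 = 6f xor 65 = 0a
byte 5: (d2 xor 1f) xor 6d = cd xor 6d = a0
byte 6: (55 xor f2) xor 20 = a7 xor 20 = 87

ba4beb990aa087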